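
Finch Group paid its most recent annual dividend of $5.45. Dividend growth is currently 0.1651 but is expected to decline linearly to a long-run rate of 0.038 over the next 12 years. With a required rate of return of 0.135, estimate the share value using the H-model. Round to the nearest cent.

$101.17

H-model: P₀ = D₀[(1+g_L) + H(g_S−g_L)]/(r−g_L), with H = 12/2 = 6.
P₀ = 5.45 × [(1+0.038) + 6×(0.1651−0.038)] / (0.135−0.038)
   = 5.45 × 1.8006 / 0.097 = 101.1677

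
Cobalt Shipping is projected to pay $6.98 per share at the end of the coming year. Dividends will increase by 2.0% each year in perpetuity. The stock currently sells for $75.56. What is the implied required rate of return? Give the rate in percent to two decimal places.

11.24%

Rearranging the constant-growth DDM: r = D₁/P₀ + g.
r = 6.9800 / 75.56 + 0.02 = 0.09238 + 0.02 = 0.11238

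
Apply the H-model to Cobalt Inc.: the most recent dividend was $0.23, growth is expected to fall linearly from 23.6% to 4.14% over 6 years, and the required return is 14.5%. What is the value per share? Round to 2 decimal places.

$3.61

H-model: P₀ = D₀[(1+g_L) + H(g_S−g_L)]/(r−g_L), with H = 6/2 = 3.
P₀ = 0.23 × [(1+0.0414) + 3×(0.236−0.0414)] / (0.145−0.0414)
   = 0.23 × 1.6252 / 0.1036 = 3.6081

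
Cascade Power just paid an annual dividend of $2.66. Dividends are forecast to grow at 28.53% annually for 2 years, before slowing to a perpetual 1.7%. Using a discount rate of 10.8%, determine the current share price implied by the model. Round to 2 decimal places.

$46.67

Two-stage DDM. Project D₁…D_2 at 0.2853, terminal growth 0.017, discount at r = 0.108.
D_1 = 3.4189
D_2 = 4.3943
Terminal value at t=2: TV = D_3/(r−g) = 4.4690/(0.108−0.017) = 49.1100
P₀ = 3.4189/(1+0.108)^1 + 4.3943/(1+0.108)^2 + 49.1100/(1+0.108)^2 = 46.6679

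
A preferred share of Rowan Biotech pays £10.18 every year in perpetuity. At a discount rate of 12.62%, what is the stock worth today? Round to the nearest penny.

Zero-growth DDM (perpetuity): P₀ = D/r = 10.18 / 0.1262 = 80.6656

£80.67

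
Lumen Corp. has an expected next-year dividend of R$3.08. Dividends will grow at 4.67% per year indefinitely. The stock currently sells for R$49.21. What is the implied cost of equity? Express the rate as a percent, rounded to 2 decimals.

Rearranging the constant-growth DDM: r = D₁/P₀ + g.
r = 3.0800 / 49.21 + 0.0467 = 0.06259 + 0.0467 = 0.10929

10.93%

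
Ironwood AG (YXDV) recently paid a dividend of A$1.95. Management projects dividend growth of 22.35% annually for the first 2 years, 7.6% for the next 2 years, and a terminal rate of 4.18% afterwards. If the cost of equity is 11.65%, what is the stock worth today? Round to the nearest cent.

A$39.24

Three-stage DDM. Project D₁…D_4; terminal Gordon value at t=4 with g = 0.0418; discount at r = 0.1165.
D_1 = 2.3858
D_2 = 2.9191
D_3 = 3.1409
D_4 = 3.3796
TV_4 = 3.5209/(0.1165−0.0418) = 47.1336
P₀ = Σ Dₜ/(1+r)ᵗ + TV_4/(1+r)^4 = 39.2418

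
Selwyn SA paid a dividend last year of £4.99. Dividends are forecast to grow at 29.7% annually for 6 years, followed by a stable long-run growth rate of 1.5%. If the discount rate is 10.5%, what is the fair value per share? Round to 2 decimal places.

£201.60

Two-stage DDM. Project D₁…D_6 at 0.297, terminal growth 0.015, discount at r = 0.105.
D_1 = 6.4720
D_2 = 8.3942
D_3 = 10.8873
D_4 = 14.1208
D_5 = 18.3147
D_6 = 23.7542
Terminal value at t=6: TV = D_7/(r−g) = 24.1105/(0.105−0.015) = 267.8946
P₀ = 6.4720/(1+0.105)^1 + 8.3942/(1+0.105)^2 + 10.8873/(1+0.105)^3 + 14.1208/(1+0.105)^4 + 18.3147/(1+0.105)^5 + 23.7542/(1+0.105)^6 + 267.8946/(1+0.105)^6 = 201.5983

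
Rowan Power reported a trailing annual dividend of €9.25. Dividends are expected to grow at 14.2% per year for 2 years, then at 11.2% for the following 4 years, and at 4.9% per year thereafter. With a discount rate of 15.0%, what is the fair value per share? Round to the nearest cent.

€134.70

Three-stage DDM. Project D₁…D_6; terminal Gordon value at t=6 with g = 0.049; discount at r = 0.15.
D_1 = 10.5635
D_2 = 12.0635
D_3 = 13.4146
D_4 = 14.9171
D_5 = 16.5878
D_6 = 18.4456
TV_6 = 19.3494/(0.15−0.049) = 191.5787
P₀ = Σ Dₜ/(1+r)ᵗ + TV_6/(1+r)^6 = 134.7030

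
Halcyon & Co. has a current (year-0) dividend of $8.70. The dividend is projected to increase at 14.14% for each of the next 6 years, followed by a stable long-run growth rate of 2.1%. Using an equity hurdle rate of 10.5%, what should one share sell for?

Two-stage DDM. Project D₁…D_6 at 0.1414, terminal growth 0.021, discount at r = 0.105.
D_1 = 9.9302
D_2 = 11.3343
D_3 = 12.9370
D_4 = 14.7663
D_5 = 16.8542
D_6 = 19.2374
Terminal value at t=6: TV = D_7/(r−g) = 19.6414/(0.105−0.021) = 233.8261
P₀ = 9.9302/(1+0.105)^1 + 11.3343/(1+0.105)^2 + 12.9370/(1+0.105)^3 + 14.7663/(1+0.105)^4 + 16.8542/(1+0.105)^5 + 19.2374/(1+0.105)^6 + 233.8261/(1+0.105)^6 = 187.0055

$187.01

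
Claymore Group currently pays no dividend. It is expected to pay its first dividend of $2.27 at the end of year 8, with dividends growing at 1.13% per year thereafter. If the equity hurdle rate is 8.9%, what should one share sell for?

$16.08

Deferred-dividend DDM. At t=7 the remaining stream is a growing perpetuity with first payment D_8 = 2.27.
V_7 = D_8/(r−g) = 2.27/(0.089−0.0113) = 29.2149
P₀ = V_7/(1+r)^7 = 29.2149/(1+0.089)^7 = 16.0846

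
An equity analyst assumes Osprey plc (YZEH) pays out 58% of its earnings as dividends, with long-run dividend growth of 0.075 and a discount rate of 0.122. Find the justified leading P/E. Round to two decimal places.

12.34

Justified leading P/E = b/(r−g) = 0.58/(0.122−0.075) = 12.3404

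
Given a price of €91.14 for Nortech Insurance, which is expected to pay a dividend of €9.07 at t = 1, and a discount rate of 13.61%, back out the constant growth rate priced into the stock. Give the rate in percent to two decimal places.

From P₀ = D₁/(r − g), the implied growth is g = r − D₁/P₀.
g = 0.1361 − 9.07/91.14 = 0.1361 − 0.09952 = 0.03658

3.66%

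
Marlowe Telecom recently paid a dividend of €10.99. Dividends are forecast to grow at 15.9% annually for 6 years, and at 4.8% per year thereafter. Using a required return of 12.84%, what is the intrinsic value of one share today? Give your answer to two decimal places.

€240.69

Two-stage DDM. Project D₁…D_6 at 0.159, terminal growth 0.048, discount at r = 0.1284.
D_1 = 12.7374
D_2 = 14.7627
D_3 = 17.1099
D_4 = 19.8304
D_5 = 22.9834
D_6 = 26.6378
Terminal value at t=6: TV = D_7/(r−g) = 27.9164/(0.1284−0.048) = 347.2190
P₀ = 12.7374/(1+0.1284)^1 + 14.7627/(1+0.1284)^2 + 17.1099/(1+0.1284)^3 + 19.8304/(1+0.1284)^4 + 22.9834/(1+0.1284)^5 + 26.6378/(1+0.1284)^6 + 347.2190/(1+0.1284)^6 = 240.6889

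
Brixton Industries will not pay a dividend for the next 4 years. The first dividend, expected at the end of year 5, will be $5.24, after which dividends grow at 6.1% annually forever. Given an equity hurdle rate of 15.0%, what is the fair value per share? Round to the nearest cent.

$33.66

Deferred-dividend DDM. At t=4 the remaining stream is a growing perpetuity with first payment D_5 = 5.24.
V_4 = D_5/(r−g) = 5.24/(0.15−0.061) = 58.8764
P₀ = V_4/(1+r)^4 = 58.8764/(1+0.15)^4 = 33.6628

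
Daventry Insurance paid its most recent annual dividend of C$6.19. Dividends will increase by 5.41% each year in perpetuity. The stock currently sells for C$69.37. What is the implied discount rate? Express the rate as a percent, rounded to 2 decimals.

14.82%

Rearranging the constant-growth DDM: r = D₁/P₀ + g.
D₁ = 6.19 × (1 + 0.0541) = 6.5249.
r = 6.5249 / 69.37 + 0.0541 = 0.09406 + 0.0541 = 0.14816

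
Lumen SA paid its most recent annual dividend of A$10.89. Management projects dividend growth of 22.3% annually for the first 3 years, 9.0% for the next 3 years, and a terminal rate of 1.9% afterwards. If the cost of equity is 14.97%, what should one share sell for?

A$159.49

Three-stage DDM. Project D₁…D_6; terminal Gordon value at t=6 with g = 0.019; discount at r = 0.1497.
D_1 = 13.3185
D_2 = 16.2885
D_3 = 19.9208
D_4 = 21.7137
D_5 = 23.6679
D_6 = 25.7980
TV_6 = 26.2882/(0.1497−0.019) = 201.1339
P₀ = Σ Dₜ/(1+r)ᵗ + TV_6/(1+r)^6 = 159.4887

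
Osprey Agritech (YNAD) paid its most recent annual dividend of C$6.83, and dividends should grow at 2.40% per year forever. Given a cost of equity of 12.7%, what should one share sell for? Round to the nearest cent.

C$67.90

Gordon growth model: P₀ = D₁/(r − g). D₁ = 6.83 × (1 + 0.024) = 6.9939.
P₀ = 6.9939 / (0.127 − 0.024) = 6.9939 / 0.103 = 67.9021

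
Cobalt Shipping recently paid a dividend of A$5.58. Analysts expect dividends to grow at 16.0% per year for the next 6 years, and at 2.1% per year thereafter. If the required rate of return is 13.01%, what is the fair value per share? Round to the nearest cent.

A$97.80

Two-stage DDM. Project D₁…D_6 at 0.16, terminal growth 0.021, discount at r = 0.1301.
D_1 = 6.4728
D_2 = 7.5084
D_3 = 8.7098
D_4 = 10.1034
D_5 = 11.7199
D_6 = 13.5951
Terminal value at t=6: TV = D_7/(r−g) = 13.8806/(0.1301−0.021) = 127.2281
P₀ = 6.4728/(1+0.1301)^1 + 7.5084/(1+0.1301)^2 + 8.7098/(1+0.1301)^3 + 10.1034/(1+0.1301)^4 + 11.7199/(1+0.1301)^5 + 13.5951/(1+0.1301)^6 + 127.2281/(1+0.1301)^6 = 97.7983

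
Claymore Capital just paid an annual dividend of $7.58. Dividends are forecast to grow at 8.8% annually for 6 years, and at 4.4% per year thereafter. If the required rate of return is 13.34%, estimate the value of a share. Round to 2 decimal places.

$108.78

Two-stage DDM. Project D₁…D_6 at 0.088, terminal growth 0.044, discount at r = 0.1334.
D_1 = 8.2470
D_2 = 8.9728
D_3 = 9.7624
D_4 = 10.6215
D_5 = 11.5562
D_6 = 12.5731
Terminal value at t=6: TV = D_7/(r−g) = 13.1263/(0.1334−0.044) = 146.8269
P₀ = 8.2470/(1+0.1334)^1 + 8.9728/(1+0.1334)^2 + 9.7624/(1+0.1334)^3 + 10.6215/(1+0.1334)^4 + 11.5562/(1+0.1334)^5 + 12.5731/(1+0.1334)^6 + 146.8269/(1+0.1334)^6 = 108.7766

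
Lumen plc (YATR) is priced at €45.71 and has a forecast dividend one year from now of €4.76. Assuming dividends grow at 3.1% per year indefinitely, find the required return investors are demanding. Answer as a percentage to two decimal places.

Rearranging the constant-growth DDM: r = D₁/P₀ + g.
r = 4.7600 / 45.71 + 0.031 = 0.10413 + 0.031 = 0.13513

13.51%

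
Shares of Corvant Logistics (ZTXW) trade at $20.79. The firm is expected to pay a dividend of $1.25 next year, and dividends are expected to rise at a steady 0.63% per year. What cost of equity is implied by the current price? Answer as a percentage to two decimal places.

6.64%

Rearranging the constant-growth DDM: r = D₁/P₀ + g.
r = 1.2500 / 20.79 + 0.0063 = 0.06013 + 0.0063 = 0.06643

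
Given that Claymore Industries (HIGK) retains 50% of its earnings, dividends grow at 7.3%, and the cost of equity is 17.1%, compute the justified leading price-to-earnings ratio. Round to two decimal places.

5.10

Payout ratio b = 1 − 0.50 = 0.50.
Justified leading P/E = b/(r−g) = 0.50/(0.171−0.073) = 5.1020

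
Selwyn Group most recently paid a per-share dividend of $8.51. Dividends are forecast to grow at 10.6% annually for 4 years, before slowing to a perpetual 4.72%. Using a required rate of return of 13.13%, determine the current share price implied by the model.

Two-stage DDM. Project D₁…D_4 at 0.106, terminal growth 0.0472, discount at r = 0.1313.
D_1 = 9.4121
D_2 = 10.4097
D_3 = 11.5132
D_4 = 12.7336
Terminal value at t=4: TV = D_5/(r−g) = 13.3346/(0.1313−0.0472) = 158.5564
P₀ = 9.4121/(1+0.1313)^1 + 10.4097/(1+0.1313)^2 + 11.5132/(1+0.1313)^3 + 12.7336/(1+0.1313)^4 + 158.5564/(1+0.1313)^4 = 128.9783

$128.98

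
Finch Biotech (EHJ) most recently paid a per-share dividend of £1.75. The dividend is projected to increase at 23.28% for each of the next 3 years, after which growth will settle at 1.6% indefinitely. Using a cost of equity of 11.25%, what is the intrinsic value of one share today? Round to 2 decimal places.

Two-stage DDM. Project D₁…D_3 at 0.2328, terminal growth 0.016, discount at r = 0.1125.
D_1 = 2.1574
D_2 = 2.6596
D_3 = 3.2788
Terminal value at t=3: TV = D_4/(r−g) = 3.3313/(0.1125−0.016) = 34.5209
P₀ = 2.1574/(1+0.1125)^1 + 2.6596/(1+0.1125)^2 + 3.2788/(1+0.1125)^3 + 34.5209/(1+0.1125)^3 = 31.5411

£31.54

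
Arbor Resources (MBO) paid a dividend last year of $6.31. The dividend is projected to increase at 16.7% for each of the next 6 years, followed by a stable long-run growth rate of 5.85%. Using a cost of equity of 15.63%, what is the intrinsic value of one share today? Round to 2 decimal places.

Two-stage DDM. Project D₁…D_6 at 0.167, terminal growth 0.0585, discount at r = 0.1563.
D_1 = 7.3638
D_2 = 8.5935
D_3 = 10.0286
D_4 = 11.7034
D_5 = 13.6579
D_6 = 15.9388
Terminal value at t=6: TV = D_7/(r−g) = 16.8712/(0.1563−0.0585) = 172.5069
P₀ = 7.3638/(1+0.1563)^1 + 8.5935/(1+0.1563)^2 + 10.0286/(1+0.1563)^3 + 11.7034/(1+0.1563)^4 + 13.6579/(1+0.1563)^5 + 15.9388/(1+0.1563)^6 + 172.5069/(1+0.1563)^6 = 111.2797

$111.28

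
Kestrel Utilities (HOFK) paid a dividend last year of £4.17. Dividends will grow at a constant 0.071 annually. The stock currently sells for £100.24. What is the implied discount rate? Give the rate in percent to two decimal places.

11.56%

Rearranging the constant-growth DDM: r = D₁/P₀ + g.
D₁ = 4.17 × (1 + 0.071) = 4.4661.
r = 4.4661 / 100.24 + 0.071 = 0.04455 + 0.071 = 0.11555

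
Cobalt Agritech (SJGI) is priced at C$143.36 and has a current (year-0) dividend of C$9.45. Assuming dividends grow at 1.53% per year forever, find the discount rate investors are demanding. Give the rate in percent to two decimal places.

Rearranging the constant-growth DDM: r = D₁/P₀ + g.
D₁ = 9.45 × (1 + 0.0153) = 9.5946.
r = 9.5946 / 143.36 + 0.0153 = 0.06693 + 0.0153 = 0.08223

8.22%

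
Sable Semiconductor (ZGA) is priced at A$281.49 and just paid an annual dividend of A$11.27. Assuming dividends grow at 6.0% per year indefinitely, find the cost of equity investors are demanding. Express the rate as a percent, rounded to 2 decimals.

Rearranging the constant-growth DDM: r = D₁/P₀ + g.
D₁ = 11.27 × (1 + 0.06) = 11.9462.
r = 11.9462 / 281.49 + 0.06 = 0.04244 + 0.06 = 0.10244

10.24%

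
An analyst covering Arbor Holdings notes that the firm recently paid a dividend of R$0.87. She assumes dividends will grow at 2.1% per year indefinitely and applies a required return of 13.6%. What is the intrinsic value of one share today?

Gordon growth model: P₀ = D₁/(r − g). D₁ = 0.87 × (1 + 0.021) = 0.8883.
P₀ = 0.8883 / (0.136 − 0.021) = 0.8883 / 0.115 = 7.7241

R$7.72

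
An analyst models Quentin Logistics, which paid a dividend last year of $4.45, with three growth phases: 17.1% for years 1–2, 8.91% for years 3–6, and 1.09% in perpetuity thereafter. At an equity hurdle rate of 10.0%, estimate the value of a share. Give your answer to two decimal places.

$84.44

Three-stage DDM. Project D₁…D_6; terminal Gordon value at t=6 with g = 0.0109; discount at r = 0.1.
D_1 = 5.2110
D_2 = 6.1020
D_3 = 6.6457
D_4 = 7.2378
D_5 = 7.8827
D_6 = 8.5851
TV_6 = 8.6787/(0.1−0.0109) = 97.4037
P₀ = Σ Dₜ/(1+r)ᵗ + TV_6/(1+r)^6 = 84.4392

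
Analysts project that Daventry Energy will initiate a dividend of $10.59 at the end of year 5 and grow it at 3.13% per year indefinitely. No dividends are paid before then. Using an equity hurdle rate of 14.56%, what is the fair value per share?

Deferred-dividend DDM. At t=4 the remaining stream is a growing perpetuity with first payment D_5 = 10.59.
V_4 = D_5/(r−g) = 10.59/(0.1456−0.0313) = 92.6509
P₀ = V_4/(1+r)^4 = 92.6509/(1+0.1456)^4 = 53.7920

$53.79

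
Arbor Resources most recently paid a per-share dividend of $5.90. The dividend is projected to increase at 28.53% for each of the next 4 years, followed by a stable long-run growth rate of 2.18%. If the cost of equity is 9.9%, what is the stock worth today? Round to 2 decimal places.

$181.54

Two-stage DDM. Project D₁…D_4 at 0.2853, terminal growth 0.0218, discount at r = 0.099.
D_1 = 7.5833
D_2 = 9.7468
D_3 = 12.5275
D_4 = 16.1016
Terminal value at t=4: TV = D_5/(r−g) = 16.4527/(0.099−0.0218) = 213.1173
P₀ = 7.5833/(1+0.099)^1 + 9.7468/(1+0.099)^2 + 12.5275/(1+0.099)^3 + 16.1016/(1+0.099)^4 + 213.1173/(1+0.099)^4 = 181.5380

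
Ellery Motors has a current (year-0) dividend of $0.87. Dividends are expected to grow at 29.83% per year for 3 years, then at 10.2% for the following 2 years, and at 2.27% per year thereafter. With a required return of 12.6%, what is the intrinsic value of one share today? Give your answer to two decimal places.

$18.72

Three-stage DDM. Project D₁…D_5; terminal Gordon value at t=5 with g = 0.0227; discount at r = 0.126.
D_1 = 1.1295
D_2 = 1.4665
D_3 = 1.9039
D_4 = 2.0981
D_5 = 2.3121
TV_5 = 2.3646/(0.126−0.0227) = 22.8905
P₀ = Σ Dₜ/(1+r)ᵗ + TV_5/(1+r)^5 = 18.7222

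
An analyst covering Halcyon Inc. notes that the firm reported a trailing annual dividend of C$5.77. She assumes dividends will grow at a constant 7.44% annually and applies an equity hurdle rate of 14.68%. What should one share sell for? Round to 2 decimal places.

C$85.63

Gordon growth model: P₀ = D₁/(r − g). D₁ = 5.77 × (1 + 0.0744) = 6.1993.
P₀ = 6.1993 / (0.1468 − 0.0744) = 6.1993 / 0.0724 = 85.6255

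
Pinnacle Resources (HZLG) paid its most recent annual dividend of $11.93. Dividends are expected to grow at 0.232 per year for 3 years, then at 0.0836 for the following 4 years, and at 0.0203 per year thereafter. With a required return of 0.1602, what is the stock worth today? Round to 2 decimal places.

$167.99

Three-stage DDM. Project D₁…D_7; terminal Gordon value at t=7 with g = 0.0203; discount at r = 0.1602.
D_1 = 14.6978
D_2 = 18.1076
D_3 = 22.3086
D_4 = 24.1736
D_5 = 26.1945
D_6 = 28.3844
D_7 = 30.7573
TV_7 = 31.3817/(0.1602−0.0203) = 224.3152
P₀ = Σ Dₜ/(1+r)ᵗ + TV_7/(1+r)^7 = 167.9893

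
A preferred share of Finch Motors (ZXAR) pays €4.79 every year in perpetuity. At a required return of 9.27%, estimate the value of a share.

€51.67

Zero-growth DDM (perpetuity): P₀ = D/r = 4.79 / 0.0927 = 51.6721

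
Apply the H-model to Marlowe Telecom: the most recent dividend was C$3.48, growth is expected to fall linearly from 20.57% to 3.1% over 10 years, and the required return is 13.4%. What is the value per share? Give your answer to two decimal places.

H-model: P₀ = D₀[(1+g_L) + H(g_S−g_L)]/(r−g_L), with H = 10/2 = 5.
P₀ = 3.48 × [(1+0.031) + 5×(0.2057−0.031)] / (0.134−0.031)
   = 3.48 × 1.9045 / 0.103 = 64.3462

C$64.35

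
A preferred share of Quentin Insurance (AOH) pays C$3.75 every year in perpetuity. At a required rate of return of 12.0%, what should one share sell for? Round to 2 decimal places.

Zero-growth DDM (perpetuity): P₀ = D/r = 3.75 / 0.12 = 31.2500

C$31.25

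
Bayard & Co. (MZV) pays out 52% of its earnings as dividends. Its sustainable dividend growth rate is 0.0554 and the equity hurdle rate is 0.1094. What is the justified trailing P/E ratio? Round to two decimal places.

10.16

Justified trailing P/E = b(1+g)/(r−g) = 0.52×(1+0.0554)/(0.1094−0.0554) = 10.1631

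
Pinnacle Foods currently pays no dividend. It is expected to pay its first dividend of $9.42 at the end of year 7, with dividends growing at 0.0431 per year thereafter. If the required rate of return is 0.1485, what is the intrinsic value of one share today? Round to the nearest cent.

Deferred-dividend DDM. At t=6 the remaining stream is a growing perpetuity with first payment D_7 = 9.42.
V_6 = D_7/(r−g) = 9.42/(0.1485−0.0431) = 89.3738
P₀ = V_6/(1+r)^6 = 89.3738/(1+0.1485)^6 = 38.9425

$38.94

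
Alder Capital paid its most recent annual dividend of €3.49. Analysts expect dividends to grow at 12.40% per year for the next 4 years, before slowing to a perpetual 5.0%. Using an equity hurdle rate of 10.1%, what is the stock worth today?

€92.75

Two-stage DDM. Project D₁…D_4 at 0.124, terminal growth 0.05, discount at r = 0.101.
D_1 = 3.9228
D_2 = 4.4092
D_3 = 4.9559
D_4 = 5.5705
Terminal value at t=4: TV = D_5/(r−g) = 5.8490/(0.101−0.05) = 114.6858
P₀ = 3.9228/(1+0.101)^1 + 4.4092/(1+0.101)^2 + 4.9559/(1+0.101)^3 + 5.5705/(1+0.101)^4 + 114.6858/(1+0.101)^4 = 92.7522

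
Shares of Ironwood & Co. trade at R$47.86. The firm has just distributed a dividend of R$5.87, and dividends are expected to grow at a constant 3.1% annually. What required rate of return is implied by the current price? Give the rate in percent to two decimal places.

Rearranging the constant-growth DDM: r = D₁/P₀ + g.
D₁ = 5.87 × (1 + 0.031) = 6.0520.
r = 6.0520 / 47.86 + 0.031 = 0.12645 + 0.031 = 0.15745

15.75%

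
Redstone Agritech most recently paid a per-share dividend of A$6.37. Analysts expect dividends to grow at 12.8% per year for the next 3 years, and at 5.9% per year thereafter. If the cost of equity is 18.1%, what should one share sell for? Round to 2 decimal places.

Two-stage DDM. Project D₁…D_3 at 0.128, terminal growth 0.059, discount at r = 0.181.
D_1 = 7.1854
D_2 = 8.1051
D_3 = 9.1425
Terminal value at t=3: TV = D_4/(r−g) = 9.6819/(0.181−0.059) = 79.3602
P₀ = 7.1854/(1+0.181)^1 + 8.1051/(1+0.181)^2 + 9.1425/(1+0.181)^3 + 79.3602/(1+0.181)^3 = 65.6240

A$65.62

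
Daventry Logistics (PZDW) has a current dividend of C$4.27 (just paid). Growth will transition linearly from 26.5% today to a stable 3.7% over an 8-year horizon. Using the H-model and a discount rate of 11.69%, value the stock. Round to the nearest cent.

H-model: P₀ = D₀[(1+g_L) + H(g_S−g_L)]/(r−g_L), with H = 8/2 = 4.
P₀ = 4.27 × [(1+0.037) + 4×(0.265−0.037)] / (0.1169−0.037)
   = 4.27 × 1.9490 / 0.0799 = 104.1581

C$104.16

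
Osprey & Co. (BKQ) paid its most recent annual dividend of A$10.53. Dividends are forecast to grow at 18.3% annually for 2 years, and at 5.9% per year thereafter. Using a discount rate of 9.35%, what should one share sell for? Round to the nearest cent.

Two-stage DDM. Project D₁…D_2 at 0.183, terminal growth 0.059, discount at r = 0.0935.
D_1 = 12.4570
D_2 = 14.7366
Terminal value at t=2: TV = D_3/(r−g) = 15.6061/(0.0935−0.059) = 452.3501
P₀ = 12.4570/(1+0.0935)^1 + 14.7366/(1+0.0935)^2 + 452.3501/(1+0.0935)^2 = 402.0168

A$402.02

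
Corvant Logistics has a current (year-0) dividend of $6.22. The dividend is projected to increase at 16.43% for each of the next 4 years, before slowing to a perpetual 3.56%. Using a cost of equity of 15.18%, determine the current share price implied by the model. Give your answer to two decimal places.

Two-stage DDM. Project D₁…D_4 at 0.1643, terminal growth 0.0356, discount at r = 0.1518.
D_1 = 7.2419
D_2 = 8.4318
D_3 = 9.8171
D_4 = 11.4301
Terminal value at t=4: TV = D_5/(r−g) = 11.8370/(0.1518−0.0356) = 101.8676
P₀ = 7.2419/(1+0.1518)^1 + 8.4318/(1+0.1518)^2 + 9.8171/(1+0.1518)^3 + 11.4301/(1+0.1518)^4 + 101.8676/(1+0.1518)^4 = 83.4423

$83.44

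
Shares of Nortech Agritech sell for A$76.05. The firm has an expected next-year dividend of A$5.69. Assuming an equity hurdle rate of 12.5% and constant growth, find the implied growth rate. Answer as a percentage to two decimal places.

From P₀ = D₁/(r − g), the implied growth is g = r − D₁/P₀.
g = 0.125 − 5.69/76.05 = 0.125 − 0.07482 = 0.05018

5.02%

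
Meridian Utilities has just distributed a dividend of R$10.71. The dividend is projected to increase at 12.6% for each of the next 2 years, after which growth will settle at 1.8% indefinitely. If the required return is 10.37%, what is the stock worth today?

Two-stage DDM. Project D₁…D_2 at 0.126, terminal growth 0.018, discount at r = 0.1037.
D_1 = 12.0595
D_2 = 13.5790
Terminal value at t=2: TV = D_3/(r−g) = 13.8234/(0.1037−0.018) = 161.2996
P₀ = 12.0595/(1+0.1037)^1 + 13.5790/(1+0.1037)^2 + 161.2996/(1+0.1037)^2 = 154.4867

R$154.49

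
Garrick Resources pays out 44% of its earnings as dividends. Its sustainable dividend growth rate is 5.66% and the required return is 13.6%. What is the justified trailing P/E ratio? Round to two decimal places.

5.86

Justified trailing P/E = b(1+g)/(r−g) = 0.44×(1+0.0566)/(0.136−0.0566) = 5.8552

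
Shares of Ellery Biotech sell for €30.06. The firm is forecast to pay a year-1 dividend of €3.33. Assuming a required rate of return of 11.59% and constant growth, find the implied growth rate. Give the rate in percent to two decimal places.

0.51%

From P₀ = D₁/(r − g), the implied growth is g = r − D₁/P₀.
g = 0.1159 − 3.33/30.06 = 0.1159 − 0.11078 = 0.00512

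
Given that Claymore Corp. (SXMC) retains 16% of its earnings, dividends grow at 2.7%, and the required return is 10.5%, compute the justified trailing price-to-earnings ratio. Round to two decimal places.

11.06

Payout ratio b = 1 − 0.16 = 0.84.
Justified trailing P/E = b(1+g)/(r−g) = 0.84×(1+0.027)/(0.105−0.027) = 11.0600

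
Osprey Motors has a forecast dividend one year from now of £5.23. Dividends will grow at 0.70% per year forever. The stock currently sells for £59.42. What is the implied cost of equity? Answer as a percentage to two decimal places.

9.50%

Rearranging the constant-growth DDM: r = D₁/P₀ + g.
r = 5.2300 / 59.42 + 0.007 = 0.08802 + 0.007 = 0.09502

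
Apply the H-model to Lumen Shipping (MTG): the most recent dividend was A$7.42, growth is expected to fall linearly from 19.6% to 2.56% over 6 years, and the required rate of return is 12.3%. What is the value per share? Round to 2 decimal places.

H-model: P₀ = D₀[(1+g_L) + H(g_S−g_L)]/(r−g_L), with H = 6/2 = 3.
P₀ = 7.42 × [(1+0.0256) + 3×(0.196−0.0256)] / (0.123−0.0256)
   = 7.42 × 1.5368 / 0.0974 = 117.0745

A$117.07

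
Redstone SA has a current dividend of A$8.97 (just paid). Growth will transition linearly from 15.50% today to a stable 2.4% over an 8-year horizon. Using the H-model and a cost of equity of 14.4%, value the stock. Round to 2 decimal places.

A$115.71

H-model: P₀ = D₀[(1+g_L) + H(g_S−g_L)]/(r−g_L), with H = 8/2 = 4.
P₀ = 8.97 × [(1+0.024) + 4×(0.155−0.024)] / (0.144−0.024)
   = 8.97 × 1.5480 / 0.12 = 115.7130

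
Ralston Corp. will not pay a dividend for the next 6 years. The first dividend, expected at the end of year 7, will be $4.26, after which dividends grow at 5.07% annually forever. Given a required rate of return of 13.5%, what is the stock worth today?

$23.64

Deferred-dividend DDM. At t=6 the remaining stream is a growing perpetuity with first payment D_7 = 4.26.
V_6 = D_7/(r−g) = 4.26/(0.135−0.0507) = 50.5338
P₀ = V_6/(1+r)^6 = 50.5338/(1+0.135)^6 = 23.6378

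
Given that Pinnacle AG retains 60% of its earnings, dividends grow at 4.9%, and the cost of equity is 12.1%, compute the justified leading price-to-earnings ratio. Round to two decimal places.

5.56

Payout ratio b = 1 − 0.60 = 0.40.
Justified leading P/E = b/(r−g) = 0.40/(0.121−0.049) = 5.5556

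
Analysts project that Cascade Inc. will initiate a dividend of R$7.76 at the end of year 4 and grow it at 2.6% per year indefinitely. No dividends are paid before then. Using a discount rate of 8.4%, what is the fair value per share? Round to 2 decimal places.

Deferred-dividend DDM. At t=3 the remaining stream is a growing perpetuity with first payment D_4 = 7.76.
V_3 = D_4/(r−g) = 7.76/(0.084−0.026) = 133.7931
P₀ = V_3/(1+r)^3 = 133.7931/(1+0.084)^3 = 105.0379

R$105.04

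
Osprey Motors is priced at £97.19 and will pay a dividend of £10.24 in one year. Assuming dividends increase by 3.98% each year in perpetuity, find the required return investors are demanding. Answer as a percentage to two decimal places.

14.52%

Rearranging the constant-growth DDM: r = D₁/P₀ + g.
r = 10.2400 / 97.19 + 0.0398 = 0.10536 + 0.0398 = 0.14516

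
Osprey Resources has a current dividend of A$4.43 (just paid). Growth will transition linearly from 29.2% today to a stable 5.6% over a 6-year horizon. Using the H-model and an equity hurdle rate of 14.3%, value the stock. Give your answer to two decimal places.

H-model: P₀ = D₀[(1+g_L) + H(g_S−g_L)]/(r−g_L), with H = 6/2 = 3.
P₀ = 4.43 × [(1+0.056) + 3×(0.292−0.056)] / (0.143−0.056)
   = 4.43 × 1.7640 / 0.087 = 89.8221

A$89.82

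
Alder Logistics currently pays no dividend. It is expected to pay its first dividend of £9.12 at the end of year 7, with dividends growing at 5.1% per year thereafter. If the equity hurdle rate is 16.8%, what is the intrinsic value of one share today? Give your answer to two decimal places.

£30.70

Deferred-dividend DDM. At t=6 the remaining stream is a growing perpetuity with first payment D_7 = 9.12.
V_6 = D_7/(r−g) = 9.12/(0.168−0.051) = 77.9487
P₀ = V_6/(1+r)^6 = 77.9487/(1+0.168)^6 = 30.7010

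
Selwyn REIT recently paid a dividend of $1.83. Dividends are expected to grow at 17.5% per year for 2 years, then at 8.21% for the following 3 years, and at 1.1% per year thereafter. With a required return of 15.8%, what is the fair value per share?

Three-stage DDM. Project D₁…D_5; terminal Gordon value at t=5 with g = 0.011; discount at r = 0.158.
D_1 = 2.1503
D_2 = 2.5265
D_3 = 2.7340
D_4 = 2.9584
D_5 = 3.2013
TV_5 = 3.2365/(0.158−0.011) = 22.0172
P₀ = Σ Dₜ/(1+r)ᵗ + TV_5/(1+r)^5 = 19.2578

$19.26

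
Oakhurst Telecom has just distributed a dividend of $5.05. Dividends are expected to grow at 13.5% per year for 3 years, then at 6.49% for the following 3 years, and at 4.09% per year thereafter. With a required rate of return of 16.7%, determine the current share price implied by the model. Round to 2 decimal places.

Three-stage DDM. Project D₁…D_6; terminal Gordon value at t=6 with g = 0.0409; discount at r = 0.167.
D_1 = 5.7317
D_2 = 6.5055
D_3 = 7.3838
D_4 = 7.8630
D_5 = 8.3733
D_6 = 8.9167
TV_6 = 9.2814/(0.167−0.0409) = 73.6037
P₀ = Σ Dₜ/(1+r)ᵗ + TV_6/(1+r)^6 = 55.1112

$55.11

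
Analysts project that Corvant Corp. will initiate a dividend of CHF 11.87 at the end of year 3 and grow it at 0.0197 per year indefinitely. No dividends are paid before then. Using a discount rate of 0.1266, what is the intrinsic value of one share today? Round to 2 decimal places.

Deferred-dividend DDM. At t=2 the remaining stream is a growing perpetuity with first payment D_3 = 11.87.
V_2 = D_3/(r−g) = 11.87/(0.1266−0.0197) = 111.0384
P₀ = V_2/(1+r)^2 = 111.0384/(1+0.1266)^2 = 87.4850

CHF 87.48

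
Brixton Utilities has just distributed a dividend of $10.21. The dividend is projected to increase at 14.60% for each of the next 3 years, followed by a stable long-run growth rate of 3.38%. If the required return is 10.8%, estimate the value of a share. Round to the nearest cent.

$190.18

Two-stage DDM. Project D₁…D_3 at 0.146, terminal growth 0.0338, discount at r = 0.108.
D_1 = 11.7007
D_2 = 13.4090
D_3 = 15.3667
Terminal value at t=3: TV = D_4/(r−g) = 15.8861/(0.108−0.0338) = 214.0978
P₀ = 11.7007/(1+0.108)^1 + 13.4090/(1+0.108)^2 + 15.3667/(1+0.108)^3 + 214.0978/(1+0.108)^3 = 190.1751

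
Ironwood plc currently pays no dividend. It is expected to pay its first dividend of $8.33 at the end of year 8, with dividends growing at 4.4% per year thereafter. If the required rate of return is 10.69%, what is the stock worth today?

Deferred-dividend DDM. At t=7 the remaining stream is a growing perpetuity with first payment D_8 = 8.33.
V_7 = D_8/(r−g) = 8.33/(0.1069−0.044) = 132.4324
P₀ = V_7/(1+r)^7 = 132.4324/(1+0.1069)^7 = 65.0483

$65.05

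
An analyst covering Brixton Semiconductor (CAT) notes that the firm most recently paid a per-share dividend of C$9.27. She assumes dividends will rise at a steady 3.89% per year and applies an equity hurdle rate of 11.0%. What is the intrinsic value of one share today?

C$135.45

Gordon growth model: P₀ = D₁/(r − g). D₁ = 9.27 × (1 + 0.0389) = 9.6306.
P₀ = 9.6306 / (0.11 − 0.0389) = 9.6306 / 0.0711 = 135.4515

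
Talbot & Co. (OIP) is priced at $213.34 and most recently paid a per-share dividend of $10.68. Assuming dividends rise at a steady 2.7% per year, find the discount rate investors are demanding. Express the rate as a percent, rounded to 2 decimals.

Rearranging the constant-growth DDM: r = D₁/P₀ + g.
D₁ = 10.68 × (1 + 0.027) = 10.9684.
r = 10.9684 / 213.34 + 0.027 = 0.05141 + 0.027 = 0.07841

7.84%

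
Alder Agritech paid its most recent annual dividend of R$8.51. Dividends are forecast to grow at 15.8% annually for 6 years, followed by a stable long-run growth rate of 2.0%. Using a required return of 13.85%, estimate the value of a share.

R$135.32

Two-stage DDM. Project D₁…D_6 at 0.158, terminal growth 0.02, discount at r = 0.1385.
D_1 = 9.8546
D_2 = 11.4116
D_3 = 13.2146
D_4 = 15.3025
D_5 = 17.7204
D_6 = 20.5202
Terminal value at t=6: TV = D_7/(r−g) = 20.9306/(0.1385−0.02) = 176.6293
P₀ = 9.8546/(1+0.1385)^1 + 11.4116/(1+0.1385)^2 + 13.2146/(1+0.1385)^3 + 15.3025/(1+0.1385)^4 + 17.7204/(1+0.1385)^5 + 20.5202/(1+0.1385)^6 + 176.6293/(1+0.1385)^6 = 135.3180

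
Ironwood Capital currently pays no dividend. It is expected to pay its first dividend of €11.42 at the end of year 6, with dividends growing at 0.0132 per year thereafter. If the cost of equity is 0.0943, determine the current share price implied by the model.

Deferred-dividend DDM. At t=5 the remaining stream is a growing perpetuity with first payment D_6 = 11.42.
V_5 = D_6/(r−g) = 11.42/(0.0943−0.0132) = 140.8138
P₀ = V_5/(1+r)^5 = 140.8138/(1+0.0943)^5 = 89.7353

€89.74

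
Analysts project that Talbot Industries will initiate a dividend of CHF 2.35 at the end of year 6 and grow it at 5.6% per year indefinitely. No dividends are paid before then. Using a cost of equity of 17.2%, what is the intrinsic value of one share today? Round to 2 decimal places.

CHF 9.16

Deferred-dividend DDM. At t=5 the remaining stream is a growing perpetuity with first payment D_6 = 2.35.
V_5 = D_6/(r−g) = 2.35/(0.172−0.056) = 20.2586
P₀ = V_5/(1+r)^5 = 20.2586/(1+0.172)^5 = 9.1616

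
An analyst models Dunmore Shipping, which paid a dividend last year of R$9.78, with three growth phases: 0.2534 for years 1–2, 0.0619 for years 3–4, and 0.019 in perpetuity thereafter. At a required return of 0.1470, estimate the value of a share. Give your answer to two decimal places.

R$122.88

Three-stage DDM. Project D₁…D_4; terminal Gordon value at t=4 with g = 0.019; discount at r = 0.147.
D_1 = 12.2583
D_2 = 15.3645
D_3 = 16.3156
D_4 = 17.3255
TV_4 = 17.6547/(0.147−0.019) = 137.9271
P₀ = Σ Dₜ/(1+r)ᵗ + TV_4/(1+r)^4 = 122.8765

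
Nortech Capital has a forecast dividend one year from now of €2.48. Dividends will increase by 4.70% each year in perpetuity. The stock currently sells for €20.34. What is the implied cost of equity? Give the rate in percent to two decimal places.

Rearranging the constant-growth DDM: r = D₁/P₀ + g.
r = 2.4800 / 20.34 + 0.047 = 0.12193 + 0.047 = 0.16893

16.89%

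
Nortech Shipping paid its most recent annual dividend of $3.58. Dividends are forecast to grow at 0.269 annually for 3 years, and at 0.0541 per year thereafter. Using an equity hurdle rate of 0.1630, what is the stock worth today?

Two-stage DDM. Project D₁…D_3 at 0.269, terminal growth 0.0541, discount at r = 0.163.
D_1 = 4.5430
D_2 = 5.7651
D_3 = 7.3159
Terminal value at t=3: TV = D_4/(r−g) = 7.7117/(0.163−0.0541) = 70.8144
P₀ = 4.5430/(1+0.163)^1 + 5.7651/(1+0.163)^2 + 7.3159/(1+0.163)^3 + 70.8144/(1+0.163)^3 = 57.8371

$57.84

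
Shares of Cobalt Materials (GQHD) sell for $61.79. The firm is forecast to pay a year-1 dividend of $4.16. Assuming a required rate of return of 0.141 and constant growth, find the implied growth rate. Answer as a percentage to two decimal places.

7.37%

From P₀ = D₁/(r − g), the implied growth is g = r − D₁/P₀.
g = 0.141 − 4.16/61.79 = 0.141 − 0.06732 = 0.07368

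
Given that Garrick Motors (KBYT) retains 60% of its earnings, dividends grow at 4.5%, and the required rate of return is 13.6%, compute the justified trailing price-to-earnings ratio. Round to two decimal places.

4.59

Payout ratio b = 1 − 0.60 = 0.40.
Justified trailing P/E = b(1+g)/(r−g) = 0.40×(1+0.045)/(0.136−0.045) = 4.5934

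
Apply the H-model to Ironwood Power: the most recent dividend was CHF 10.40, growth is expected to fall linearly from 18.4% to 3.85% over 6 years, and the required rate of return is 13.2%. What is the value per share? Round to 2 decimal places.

CHF 164.06

H-model: P₀ = D₀[(1+g_L) + H(g_S−g_L)]/(r−g_L), with H = 6/2 = 3.
P₀ = 10.40 × [(1+0.0385) + 3×(0.184−0.0385)] / (0.132−0.0385)
   = 10.40 × 1.4750 / 0.0935 = 164.0642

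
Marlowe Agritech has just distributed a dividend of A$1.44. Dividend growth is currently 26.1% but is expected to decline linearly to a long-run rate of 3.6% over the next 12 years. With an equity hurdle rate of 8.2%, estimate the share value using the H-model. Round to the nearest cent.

A$74.69

H-model: P₀ = D₀[(1+g_L) + H(g_S−g_L)]/(r−g_L), with H = 12/2 = 6.
P₀ = 1.44 × [(1+0.036) + 6×(0.261−0.036)] / (0.082−0.036)
   = 1.44 × 2.3860 / 0.046 = 74.6922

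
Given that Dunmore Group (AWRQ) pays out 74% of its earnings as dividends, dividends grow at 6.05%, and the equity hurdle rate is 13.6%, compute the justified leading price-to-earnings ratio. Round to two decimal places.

9.80

Justified leading P/E = b/(r−g) = 0.74/(0.136−0.0605) = 9.8013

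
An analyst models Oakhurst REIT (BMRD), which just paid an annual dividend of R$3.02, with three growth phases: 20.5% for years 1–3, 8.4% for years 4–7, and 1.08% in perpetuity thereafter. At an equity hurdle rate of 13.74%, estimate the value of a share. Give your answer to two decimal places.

R$46.59

Three-stage DDM. Project D₁…D_7; terminal Gordon value at t=7 with g = 0.0108; discount at r = 0.1374.
D_1 = 3.6391
D_2 = 4.3851
D_3 = 5.2841
D_4 = 5.7279
D_5 = 6.2091
D_6 = 6.7306
D_7 = 7.2960
TV_7 = 7.3748/(0.1374−0.0108) = 58.2528
P₀ = Σ Dₜ/(1+r)ᵗ + TV_7/(1+r)^7 = 46.5911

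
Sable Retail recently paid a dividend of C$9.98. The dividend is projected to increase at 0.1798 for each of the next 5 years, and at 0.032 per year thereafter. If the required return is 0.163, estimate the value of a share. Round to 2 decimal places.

C$136.57

Two-stage DDM. Project D₁…D_5 at 0.1798, terminal growth 0.032, discount at r = 0.163.
D_1 = 11.7744
D_2 = 13.8914
D_3 = 16.3891
D_4 = 19.3359
D_5 = 22.8125
Terminal value at t=5: TV = D_6/(r−g) = 23.5425/(0.163−0.032) = 179.7136
P₀ = 11.7744/(1+0.163)^1 + 13.8914/(1+0.163)^2 + 16.3891/(1+0.163)^3 + 19.3359/(1+0.163)^4 + 22.8125/(1+0.163)^5 + 179.7136/(1+0.163)^5 = 136.5707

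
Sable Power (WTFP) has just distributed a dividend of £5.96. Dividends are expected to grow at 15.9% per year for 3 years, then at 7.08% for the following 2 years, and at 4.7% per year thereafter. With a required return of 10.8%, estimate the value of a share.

Three-stage DDM. Project D₁…D_5; terminal Gordon value at t=5 with g = 0.047; discount at r = 0.108.
D_1 = 6.9076
D_2 = 8.0060
D_3 = 9.2789
D_4 = 9.9358
D_5 = 10.6393
TV_5 = 11.1394/(0.108−0.047) = 182.6123
P₀ = Σ Dₜ/(1+r)ᵗ + TV_5/(1+r)^5 = 141.8938

£141.89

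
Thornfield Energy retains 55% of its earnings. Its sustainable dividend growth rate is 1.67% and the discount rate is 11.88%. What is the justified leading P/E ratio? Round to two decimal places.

Payout ratio b = 1 − 0.55 = 0.45.
Justified leading P/E = b/(r−g) = 0.45/(0.1188−0.0167) = 4.4074

4.41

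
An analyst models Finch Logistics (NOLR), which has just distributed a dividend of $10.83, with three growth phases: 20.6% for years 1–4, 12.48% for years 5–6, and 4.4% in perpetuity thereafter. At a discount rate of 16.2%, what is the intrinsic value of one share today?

$175.69

Three-stage DDM. Project D₁…D_6; terminal Gordon value at t=6 with g = 0.044; discount at r = 0.162.
D_1 = 13.0610
D_2 = 15.7515
D_3 = 18.9964
D_4 = 22.9096
D_5 = 25.7687
D_6 = 28.9847
TV_6 = 30.2600/(0.162−0.044) = 256.4406
P₀ = Σ Dₜ/(1+r)ᵗ + TV_6/(1+r)^6 = 175.6887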